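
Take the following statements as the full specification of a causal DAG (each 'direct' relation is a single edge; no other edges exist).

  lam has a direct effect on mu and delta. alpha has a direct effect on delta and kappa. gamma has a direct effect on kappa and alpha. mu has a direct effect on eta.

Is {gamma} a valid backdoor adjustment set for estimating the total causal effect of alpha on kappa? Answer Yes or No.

Yes

Backdoor paths from alpha to kappa (paths whose first edge points into alpha):
  P1: alpha <- gamma -> kappa
Condition 1 (no descendant of alpha in the set): holds — descendants of alpha are {delta, kappa}; none are in {gamma}.
Condition 2 (every backdoor path blocked by {gamma}):
  P1: blocked at fork node gamma ∈ conditioning set.
{gamma} satisfies the backdoor criterion.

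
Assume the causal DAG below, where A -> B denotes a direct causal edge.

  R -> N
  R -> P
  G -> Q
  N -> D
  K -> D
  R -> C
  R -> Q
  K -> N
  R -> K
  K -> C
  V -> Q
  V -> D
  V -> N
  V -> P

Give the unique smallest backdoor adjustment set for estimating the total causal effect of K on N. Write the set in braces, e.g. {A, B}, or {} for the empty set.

{R}

Variables eligible for adjustment (non-descendants of K, excluding K and N): {G, P, Q, R, V}.
Backdoor paths from K to N:
  P1: K <- R -> P <- V -> N
  P2: K <- R -> P <- V -> D <- N
  P3: K <- R -> N
  P4: K <- R -> Q <- V -> N
  P5: K <- R -> Q <- V -> D <- N
The empty set is not sufficient: P3 (K <- R -> N) has no collider blocking it and no conditioned non-collider, so it is open.
Try {R}:
  P1: blocked at fork node R ∈ conditioning set.
  P2: blocked at fork node R ∈ conditioning set.
  P3: blocked at fork node R ∈ conditioning set.
  P4: blocked at fork node R ∈ conditioning set.
  P5: blocked at fork node R ∈ conditioning set.
{R} contains no descendant of K and blocks every backdoor path.
No other singleton works — e.g. {V} leaves P3 open — so {R} is the unique smallest valid adjustment set.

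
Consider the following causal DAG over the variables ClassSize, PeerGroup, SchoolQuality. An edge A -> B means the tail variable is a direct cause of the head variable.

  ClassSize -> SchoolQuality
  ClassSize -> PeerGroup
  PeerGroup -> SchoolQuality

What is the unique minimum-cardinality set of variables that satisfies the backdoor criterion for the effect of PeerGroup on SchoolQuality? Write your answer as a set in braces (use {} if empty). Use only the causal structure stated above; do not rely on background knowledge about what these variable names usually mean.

Variables eligible for adjustment (non-descendants of PeerGroup, excluding PeerGroup and SchoolQuality): {ClassSize}.
Backdoor paths from PeerGroup to SchoolQuality:
  P1: PeerGroup <- ClassSize -> SchoolQuality
The empty set is not sufficient: P1 (PeerGroup <- ClassSize -> SchoolQuality) has no collider blocking it and no conditioned non-collider, so it is open.
Try {ClassSize}:
  P1: blocked at fork node ClassSize ∈ conditioning set.
{ClassSize} contains no descendant of PeerGroup and blocks every backdoor path.
{ClassSize} is the unique smallest valid adjustment set.

{ClassSize}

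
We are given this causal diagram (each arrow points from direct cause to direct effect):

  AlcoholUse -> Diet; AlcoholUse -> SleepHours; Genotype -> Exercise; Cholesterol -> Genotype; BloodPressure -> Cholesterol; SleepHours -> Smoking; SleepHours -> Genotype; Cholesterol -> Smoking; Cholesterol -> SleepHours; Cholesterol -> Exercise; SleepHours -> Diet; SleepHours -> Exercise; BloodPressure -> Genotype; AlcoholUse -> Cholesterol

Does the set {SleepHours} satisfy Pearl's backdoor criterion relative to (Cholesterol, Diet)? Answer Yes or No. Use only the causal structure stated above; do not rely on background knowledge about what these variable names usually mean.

No

Backdoor paths from Cholesterol to Diet (paths whose first edge points into Cholesterol):
  P1: Cholesterol <- BloodPressure -> Genotype <- SleepHours <- AlcoholUse -> Diet
  P2: Cholesterol <- BloodPressure -> Genotype <- SleepHours -> Diet
  P3: Cholesterol <- BloodPressure -> Genotype -> Exercise <- SleepHours <- AlcoholUse -> Diet
  P4: Cholesterol <- BloodPressure -> Genotype -> Exercise <- SleepHours -> Diet
  P5: Cholesterol <- AlcoholUse -> SleepHours -> Diet
  P6: Cholesterol <- AlcoholUse -> Diet
Condition 1 (no descendant of Cholesterol in the set): FAILS — SleepHours is a descendant of Cholesterol.
Condition 2 (every backdoor path blocked by {SleepHours}):
  P1: blocked at collider Genotype (neither it nor any descendant is in the conditioning set).
  P2: blocked at collider Genotype (neither it nor any descendant is in the conditioning set).
  P3: blocked at collider Exercise (neither it nor any descendant is in the conditioning set).
  P4: blocked at collider Exercise (neither it nor any descendant is in the conditioning set).
  P5: blocked at chain node SleepHours ∈ conditioning set.
  P6: open — no interior node is in the conditioning set.
{SleepHours} does not satisfy the backdoor criterion.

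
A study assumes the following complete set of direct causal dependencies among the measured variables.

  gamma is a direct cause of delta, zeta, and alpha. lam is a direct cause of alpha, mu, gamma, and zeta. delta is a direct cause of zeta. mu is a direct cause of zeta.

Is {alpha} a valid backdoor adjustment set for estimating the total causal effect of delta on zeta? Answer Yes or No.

No

Backdoor paths from delta to zeta (paths whose first edge points into delta):
  P1: delta <- gamma <- lam -> mu -> zeta
  P2: delta <- gamma <- lam -> zeta
  P3: delta <- gamma -> alpha <- lam -> mu -> zeta
  P4: delta <- gamma -> alpha <- lam -> zeta
  P5: delta <- gamma -> zeta
Condition 1 (no descendant of delta in the set): holds — descendants of delta are {zeta}; none are in {alpha}.
Condition 2 (every backdoor path blocked by {alpha}):
  P1: open — no interior node is in the conditioning set.
  P2: open — no interior node is in the conditioning set.
  P3: open — collider(s) alpha are conditioned on (or have a conditioned descendant) and no non-collider on the path is in the set.
  P4: open — collider(s) alpha are conditioned on (or have a conditioned descendant) and no non-collider on the path is in the set.
  P5: open — no interior node is in the conditioning set.
{alpha} does not satisfy the backdoor criterion.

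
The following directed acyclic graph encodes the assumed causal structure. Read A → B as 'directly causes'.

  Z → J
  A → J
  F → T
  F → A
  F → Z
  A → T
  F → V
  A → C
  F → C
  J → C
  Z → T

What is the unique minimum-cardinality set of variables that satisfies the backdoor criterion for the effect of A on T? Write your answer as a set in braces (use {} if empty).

Variables eligible for adjustment (non-descendants of A, excluding A and T): {F, V, Z}.
Backdoor paths from A to T:
  P1: A <- F -> Z -> T
  P2: A <- F -> C <- J <- Z -> T
  P3: A <- F -> T
The empty set is not sufficient: P1 (A <- F -> Z -> T) has no collider blocking it and no conditioned non-collider, so it is open.
Try {F}:
  P1: blocked at fork node F ∈ conditioning set.
  P2: blocked at fork node F ∈ conditioning set.
  P3: blocked at fork node F ∈ conditioning set.
{F} contains no descendant of A and blocks every backdoor path.
No other singleton works — e.g. {V} leaves P1 open — so {F} is the unique smallest valid adjustment set.

{F}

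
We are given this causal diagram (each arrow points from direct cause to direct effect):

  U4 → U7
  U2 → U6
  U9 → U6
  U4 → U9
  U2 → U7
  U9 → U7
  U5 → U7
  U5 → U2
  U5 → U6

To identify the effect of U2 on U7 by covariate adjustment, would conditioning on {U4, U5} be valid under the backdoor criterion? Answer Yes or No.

Yes

Backdoor paths from U2 to U7 (paths whose first edge points into U2):
  P1: U2 <- U5 -> U6 <- U9 <- U4 -> U7
  P2: U2 <- U5 -> U6 <- U9 -> U7
  P3: U2 <- U5 -> U7
Condition 1 (no descendant of U2 in the set): holds — descendants of U2 are {U6, U7}; none are in {U4, U5}.
Condition 2 (every backdoor path blocked by {U4, U5}):
  P1: blocked at fork node U5 ∈ conditioning set.
  P2: blocked at fork node U5 ∈ conditioning set.
  P3: blocked at fork node U5 ∈ conditioning set.
{U4, U5} satisfies the backdoor criterion.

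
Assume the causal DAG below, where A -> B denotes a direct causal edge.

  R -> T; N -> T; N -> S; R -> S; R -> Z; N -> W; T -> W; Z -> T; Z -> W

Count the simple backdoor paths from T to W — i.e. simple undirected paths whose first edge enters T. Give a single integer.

6

A backdoor path from T to W is any simple undirected path whose first edge points into T (i.e. leaves T via a parent).
Parents of T: {N, R, Z}.
Enumerating:
  P1: T <- N -> W
  P2: T <- N -> S <- R -> Z -> W
  P3: T <- R -> Z -> W
  P4: T <- R -> S <- N -> W
  P5: T <- Z <- R -> S <- N -> W
  P6: T <- Z -> W
That exhausts the simple backdoor paths. Count: 6.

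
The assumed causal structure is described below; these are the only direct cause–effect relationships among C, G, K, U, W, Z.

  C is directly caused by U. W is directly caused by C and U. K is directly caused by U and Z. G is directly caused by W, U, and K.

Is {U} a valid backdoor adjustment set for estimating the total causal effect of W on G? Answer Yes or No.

Yes

Backdoor paths from W to G (paths whose first edge points into W):
  P1: W <- U -> K -> G
  P2: W <- U -> G
  P3: W <- C <- U -> K -> G
  P4: W <- C <- U -> G
Condition 1 (no descendant of W in the set): holds — descendants of W are {G}; none are in {U}.
Condition 2 (every backdoor path blocked by {U}):
  P1: blocked at fork node U ∈ conditioning set.
  P2: blocked at fork node U ∈ conditioning set.
  P3: blocked at fork node U ∈ conditioning set.
  P4: blocked at fork node U ∈ conditioning set.
{U} satisfies the backdoor criterion.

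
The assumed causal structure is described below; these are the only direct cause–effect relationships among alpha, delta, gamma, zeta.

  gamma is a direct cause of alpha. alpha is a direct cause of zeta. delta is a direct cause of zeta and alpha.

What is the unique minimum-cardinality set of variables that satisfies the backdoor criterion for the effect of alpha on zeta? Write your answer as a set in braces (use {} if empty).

Variables eligible for adjustment (non-descendants of alpha, excluding alpha and zeta): {delta, gamma}.
Backdoor paths from alpha to zeta:
  P1: alpha <- delta -> zeta
The empty set is not sufficient: P1 (alpha <- delta -> zeta) has no collider blocking it and no conditioned non-collider, so it is open.
Try {delta}:
  P1: blocked at fork node delta ∈ conditioning set.
{delta} contains no descendant of alpha and blocks every backdoor path.
No other singleton works — e.g. {gamma} leaves P1 open — so {delta} is the unique smallest valid adjustment set.

{delta}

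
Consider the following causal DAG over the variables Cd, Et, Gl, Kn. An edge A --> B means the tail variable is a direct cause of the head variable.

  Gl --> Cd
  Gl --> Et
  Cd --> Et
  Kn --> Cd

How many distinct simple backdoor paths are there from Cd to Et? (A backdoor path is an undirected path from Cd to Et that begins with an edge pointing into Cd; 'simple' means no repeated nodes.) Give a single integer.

1

A backdoor path from Cd to Et is any simple undirected path whose first edge points into Cd (i.e. leaves Cd via a parent).
Parents of Cd: {Gl, Kn}.
Enumerating:
  P1: Cd <- Gl -> Et
That exhausts the simple backdoor paths. Count: 1.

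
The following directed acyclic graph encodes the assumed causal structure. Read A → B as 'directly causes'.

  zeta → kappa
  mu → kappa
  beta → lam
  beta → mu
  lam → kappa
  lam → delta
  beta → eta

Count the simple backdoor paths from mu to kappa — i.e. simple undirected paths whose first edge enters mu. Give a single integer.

1

A backdoor path from mu to kappa is any simple undirected path whose first edge points into mu (i.e. leaves mu via a parent).
Parents of mu: {beta}.
Enumerating:
  P1: mu <- beta -> lam -> kappa
That exhausts the simple backdoor paths. Count: 1.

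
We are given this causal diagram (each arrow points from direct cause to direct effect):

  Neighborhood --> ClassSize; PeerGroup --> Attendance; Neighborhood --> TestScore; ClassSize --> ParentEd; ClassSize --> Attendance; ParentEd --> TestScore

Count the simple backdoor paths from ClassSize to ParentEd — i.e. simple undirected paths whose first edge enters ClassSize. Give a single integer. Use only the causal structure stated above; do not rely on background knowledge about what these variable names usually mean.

A backdoor path from ClassSize to ParentEd is any simple undirected path whose first edge points into ClassSize (i.e. leaves ClassSize via a parent).
Parents of ClassSize: {Neighborhood}.
Enumerating:
  P1: ClassSize <- Neighborhood -> TestScore <- ParentEd
That exhausts the simple backdoor paths. Count: 1.

1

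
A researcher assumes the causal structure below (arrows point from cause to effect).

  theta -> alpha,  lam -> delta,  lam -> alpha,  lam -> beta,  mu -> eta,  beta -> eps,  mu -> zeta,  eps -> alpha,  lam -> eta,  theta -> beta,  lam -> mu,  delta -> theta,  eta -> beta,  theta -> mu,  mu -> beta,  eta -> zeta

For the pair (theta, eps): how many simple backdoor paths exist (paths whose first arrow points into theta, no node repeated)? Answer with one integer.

8

A backdoor path from theta to eps is any simple undirected path whose first edge points into theta (i.e. leaves theta via a parent).
Parents of theta: {delta}.
Enumerating:
  P1: theta <- delta <- lam -> mu -> eta -> beta -> eps
  P2: theta <- delta <- lam -> mu -> beta -> eps
  P3: theta <- delta <- lam -> mu -> zeta <- eta -> beta -> eps
  P4: theta <- delta <- lam -> eta <- mu -> beta -> eps
  P5: theta <- delta <- lam -> eta -> beta -> eps
  P6: theta <- delta <- lam -> eta -> zeta <- mu -> beta -> eps
  P7: theta <- delta <- lam -> beta -> eps
  P8: theta <- delta <- lam -> alpha <- eps
That exhausts the simple backdoor paths. Count: 8.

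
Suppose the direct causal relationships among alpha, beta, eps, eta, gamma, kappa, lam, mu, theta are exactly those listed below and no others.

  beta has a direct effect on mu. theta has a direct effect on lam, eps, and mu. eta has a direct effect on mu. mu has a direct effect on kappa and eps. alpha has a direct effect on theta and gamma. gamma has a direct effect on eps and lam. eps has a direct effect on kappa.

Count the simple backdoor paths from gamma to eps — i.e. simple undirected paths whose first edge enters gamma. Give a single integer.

A backdoor path from gamma to eps is any simple undirected path whose first edge points into gamma (i.e. leaves gamma via a parent).
Parents of gamma: {alpha}.
Enumerating:
  P1: gamma <- alpha -> theta -> mu -> eps
  P2: gamma <- alpha -> theta -> mu -> kappa <- eps
  P3: gamma <- alpha -> theta -> eps
That exhausts the simple backdoor paths. Count: 3.

3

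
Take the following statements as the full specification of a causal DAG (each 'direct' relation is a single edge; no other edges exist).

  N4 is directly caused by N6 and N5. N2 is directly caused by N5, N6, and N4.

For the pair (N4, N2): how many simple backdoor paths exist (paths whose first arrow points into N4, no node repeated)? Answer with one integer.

A backdoor path from N4 to N2 is any simple undirected path whose first edge points into N4 (i.e. leaves N4 via a parent).
Parents of N4: {N5, N6}.
Enumerating:
  P1: N4 <- N6 -> N2
  P2: N4 <- N5 -> N2
That exhausts the simple backdoor paths. Count: 2.

2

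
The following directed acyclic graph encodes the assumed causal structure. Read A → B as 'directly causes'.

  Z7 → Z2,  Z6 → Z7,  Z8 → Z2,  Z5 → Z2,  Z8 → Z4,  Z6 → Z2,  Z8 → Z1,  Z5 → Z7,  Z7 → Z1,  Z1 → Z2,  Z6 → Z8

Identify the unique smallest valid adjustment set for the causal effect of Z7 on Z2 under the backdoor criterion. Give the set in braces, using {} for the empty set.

{Z5, Z6}

Variables eligible for adjustment (non-descendants of Z7, excluding Z7 and Z2): {Z4, Z5, Z6, Z8}.
Backdoor paths from Z7 to Z2:
  P1: Z7 <- Z5 -> Z2
  P2: Z7 <- Z6 -> Z8 -> Z1 -> Z2
  P3: Z7 <- Z6 -> Z8 -> Z2
  P4: Z7 <- Z6 -> Z2
The empty set is not sufficient: P1 (Z7 <- Z5 -> Z2) has no collider blocking it and no conditioned non-collider, so it is open.
Try {Z5, Z6}:
  P1: blocked at fork node Z5 ∈ conditioning set.
  P2: blocked at fork node Z6 ∈ conditioning set.
  P3: blocked at fork node Z6 ∈ conditioning set.
  P4: blocked at fork node Z6 ∈ conditioning set.
{Z5, Z6} contains no descendant of Z7 and blocks every backdoor path.
Every element of {Z5, Z6} is needed (dropping Z5 leaves P1 open; dropping Z6 leaves P2 open), so no proper subset is valid.
Among all size-2 subsets of the eligible variables, only {Z5, Z6} blocks every backdoor path, so it is the unique smallest valid adjustment set.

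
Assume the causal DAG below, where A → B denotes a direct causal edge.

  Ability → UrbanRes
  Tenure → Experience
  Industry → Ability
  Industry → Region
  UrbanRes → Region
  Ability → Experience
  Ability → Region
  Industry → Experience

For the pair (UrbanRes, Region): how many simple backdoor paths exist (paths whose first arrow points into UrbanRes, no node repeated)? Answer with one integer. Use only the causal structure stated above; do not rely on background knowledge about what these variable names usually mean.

3

A backdoor path from UrbanRes to Region is any simple undirected path whose first edge points into UrbanRes (i.e. leaves UrbanRes via a parent).
Parents of UrbanRes: {Ability}.
Enumerating:
  P1: UrbanRes <- Ability <- Industry -> Region
  P2: UrbanRes <- Ability -> Experience <- Industry -> Region
  P3: UrbanRes <- Ability -> Region
That exhausts the simple backdoor paths. Count: 3.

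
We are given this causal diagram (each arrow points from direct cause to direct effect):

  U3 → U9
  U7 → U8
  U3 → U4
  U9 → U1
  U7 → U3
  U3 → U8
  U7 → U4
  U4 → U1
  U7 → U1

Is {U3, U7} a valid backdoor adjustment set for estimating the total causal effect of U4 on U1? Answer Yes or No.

Backdoor paths from U4 to U1 (paths whose first edge points into U4):
  P1: U4 <- U7 -> U3 -> U9 -> U1
  P2: U4 <- U7 -> U8 <- U3 -> U9 -> U1
  P3: U4 <- U7 -> U1
  P4: U4 <- U3 <- U7 -> U1
  P5: U4 <- U3 -> U9 -> U1
  P6: U4 <- U3 -> U8 <- U7 -> U1
Condition 1 (no descendant of U4 in the set): holds — descendants of U4 are {U1}; none are in {U3, U7}.
Condition 2 (every backdoor path blocked by {U3, U7}):
  P1: blocked at fork node U7 ∈ conditioning set.
  P2: blocked at fork node U7 ∈ conditioning set.
  P3: blocked at fork node U7 ∈ conditioning set.
  P4: blocked at chain node U3 ∈ conditioning set.
  P5: blocked at fork node U3 ∈ conditioning set.
  P6: blocked at fork node U3 ∈ conditioning set.
{U3, U7} satisfies the backdoor criterion.

Yes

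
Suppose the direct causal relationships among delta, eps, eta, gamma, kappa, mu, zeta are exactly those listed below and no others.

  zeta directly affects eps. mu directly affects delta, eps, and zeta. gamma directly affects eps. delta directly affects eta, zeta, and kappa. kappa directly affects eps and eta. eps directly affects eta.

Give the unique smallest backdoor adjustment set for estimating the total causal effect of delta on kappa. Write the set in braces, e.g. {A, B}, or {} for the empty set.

{}

Variables eligible for adjustment (non-descendants of delta, excluding delta and kappa): {gamma, mu}.
Backdoor paths from delta to kappa:
  P1: delta <- mu -> zeta -> eps <- kappa
  P2: delta <- mu -> zeta -> eps -> eta <- kappa
  P3: delta <- mu -> eps <- kappa
  P4: delta <- mu -> eps -> eta <- kappa
Each backdoor path contains an unconditioned collider, so every path is already blocked with the empty conditioning set:
  P1: blocked at collider eps (neither it nor any descendant is in the conditioning set).
  P2: blocked at collider eta (neither it nor any descendant is in the conditioning set).
  P3: blocked at collider eps (neither it nor any descendant is in the conditioning set).
  P4: blocked at collider eta (neither it nor any descendant is in the conditioning set).
The empty set is therefore the unique smallest valid set.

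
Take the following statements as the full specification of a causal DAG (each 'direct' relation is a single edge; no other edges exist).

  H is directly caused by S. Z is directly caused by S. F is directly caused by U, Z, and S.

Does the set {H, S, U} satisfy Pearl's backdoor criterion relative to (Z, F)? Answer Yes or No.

Backdoor paths from Z to F (paths whose first edge points into Z):
  P1: Z <- S -> F
Condition 1 (no descendant of Z in the set): holds — descendants of Z are {F}; none are in {H, S, U}.
Condition 2 (every backdoor path blocked by {H, S, U}):
  P1: blocked at fork node S ∈ conditioning set.
{H, S, U} satisfies the backdoor criterion.

Yes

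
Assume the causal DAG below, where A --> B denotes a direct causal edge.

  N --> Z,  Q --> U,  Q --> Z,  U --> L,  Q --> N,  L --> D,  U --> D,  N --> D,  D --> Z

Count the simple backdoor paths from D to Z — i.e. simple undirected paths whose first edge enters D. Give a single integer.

6

A backdoor path from D to Z is any simple undirected path whose first edge points into D (i.e. leaves D via a parent).
Parents of D: {L, N, U}.
Enumerating:
  P1: D <- U <- Q -> N -> Z
  P2: D <- U <- Q -> Z
  P3: D <- N <- Q -> Z
  P4: D <- N -> Z
  P5: D <- L <- U <- Q -> N -> Z
  P6: D <- L <- U <- Q -> Z
That exhausts the simple backdoor paths. Count: 6.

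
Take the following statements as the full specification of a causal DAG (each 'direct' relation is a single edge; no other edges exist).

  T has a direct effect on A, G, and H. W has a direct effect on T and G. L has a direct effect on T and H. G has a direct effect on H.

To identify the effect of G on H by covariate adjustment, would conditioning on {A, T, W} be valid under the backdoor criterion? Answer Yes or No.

Backdoor paths from G to H (paths whose first edge points into G):
  P1: G <- W -> T <- L -> H
  P2: G <- W -> T -> H
  P3: G <- T <- L -> H
  P4: G <- T -> H
Condition 1 (no descendant of G in the set): holds — descendants of G are {H}; none are in {A, T, W}.
Condition 2 (every backdoor path blocked by {A, T, W}):
  P1: blocked at fork node W ∈ conditioning set.
  P2: blocked at fork node W ∈ conditioning set.
  P3: blocked at chain node T ∈ conditioning set.
  P4: blocked at fork node T ∈ conditioning set.
{A, T, W} satisfies the backdoor criterion.

Yes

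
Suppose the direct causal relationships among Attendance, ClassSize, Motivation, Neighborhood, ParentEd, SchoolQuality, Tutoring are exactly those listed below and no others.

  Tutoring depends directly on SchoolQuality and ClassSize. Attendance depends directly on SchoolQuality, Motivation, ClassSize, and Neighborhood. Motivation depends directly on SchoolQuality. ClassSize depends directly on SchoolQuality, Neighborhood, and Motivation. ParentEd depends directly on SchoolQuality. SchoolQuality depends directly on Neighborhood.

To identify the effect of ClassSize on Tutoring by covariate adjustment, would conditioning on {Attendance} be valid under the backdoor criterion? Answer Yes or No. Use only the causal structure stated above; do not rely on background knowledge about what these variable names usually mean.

Backdoor paths from ClassSize to Tutoring (paths whose first edge points into ClassSize):
  P1: ClassSize <- Neighborhood -> SchoolQuality -> Tutoring
  P2: ClassSize <- Neighborhood -> Attendance <- SchoolQuality -> Tutoring
  P3: ClassSize <- Neighborhood -> Attendance <- Motivation <- SchoolQuality -> Tutoring
  P4: ClassSize <- SchoolQuality -> Tutoring
  P5: ClassSize <- Motivation <- SchoolQuality -> Tutoring
  P6: ClassSize <- Motivation -> Attendance <- Neighborhood -> SchoolQuality -> Tutoring
  P7: ClassSize <- Motivation -> Attendance <- SchoolQuality -> Tutoring
Condition 1 (no descendant of ClassSize in the set): FAILS — Attendance is a descendant of ClassSize.
Condition 2 (every backdoor path blocked by {Attendance}):
  P1: open — no interior node is in the conditioning set.
  P2: open — collider(s) Attendance are conditioned on (or have a conditioned descendant) and no non-collider on the path is in the set.
  P3: open — collider(s) Attendance are conditioned on (or have a conditioned descendant) and no non-collider on the path is in the set.
  P4: open — no interior node is in the conditioning set.
  P5: open — no interior node is in the conditioning set.
  P6: open — collider(s) Attendance are conditioned on (or have a conditioned descendant) and no non-collider on the path is in the set.
  P7: open — collider(s) Attendance are conditioned on (or have a conditioned descendant) and no non-collider on the path is in the set.
{Attendance} does not satisfy the backdoor criterion.

No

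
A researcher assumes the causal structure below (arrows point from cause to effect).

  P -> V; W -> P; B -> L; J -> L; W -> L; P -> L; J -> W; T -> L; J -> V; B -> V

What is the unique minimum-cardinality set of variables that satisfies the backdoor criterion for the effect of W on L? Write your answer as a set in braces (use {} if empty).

{J}

Variables eligible for adjustment (non-descendants of W, excluding W and L): {B, J, T}.
Backdoor paths from W to L:
  P1: W <- J -> V <- B -> L
  P2: W <- J -> V <- P -> L
  P3: W <- J -> L
The empty set is not sufficient: P3 (W <- J -> L) has no collider blocking it and no conditioned non-collider, so it is open.
Try {J}:
  P1: blocked at fork node J ∈ conditioning set.
  P2: blocked at fork node J ∈ conditioning set.
  P3: blocked at fork node J ∈ conditioning set.
{J} contains no descendant of W and blocks every backdoor path.
No other singleton works — e.g. {B} leaves P3 open — so {J} is the unique smallest valid adjustment set.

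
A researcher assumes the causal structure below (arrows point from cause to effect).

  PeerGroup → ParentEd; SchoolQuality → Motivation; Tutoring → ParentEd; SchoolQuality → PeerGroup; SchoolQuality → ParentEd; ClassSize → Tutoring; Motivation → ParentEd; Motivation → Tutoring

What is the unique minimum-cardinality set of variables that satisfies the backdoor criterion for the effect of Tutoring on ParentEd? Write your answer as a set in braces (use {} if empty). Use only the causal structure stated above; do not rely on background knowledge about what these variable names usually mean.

{Motivation}

Variables eligible for adjustment (non-descendants of Tutoring, excluding Tutoring and ParentEd): {ClassSize, Motivation, PeerGroup, SchoolQuality}.
Backdoor paths from Tutoring to ParentEd:
  P1: Tutoring <- Motivation <- SchoolQuality -> PeerGroup -> ParentEd
  P2: Tutoring <- Motivation <- SchoolQuality -> ParentEd
  P3: Tutoring <- Motivation -> ParentEd
The empty set is not sufficient: P1 (Tutoring <- Motivation <- SchoolQuality -> PeerGroup -> ParentEd) has no collider blocking it and no conditioned non-collider, so it is open.
Try {Motivation}:
  P1: blocked at chain node Motivation ∈ conditioning set.
  P2: blocked at chain node Motivation ∈ conditioning set.
  P3: blocked at fork node Motivation ∈ conditioning set.
{Motivation} contains no descendant of Tutoring and blocks every backdoor path.
No other singleton works — e.g. {SchoolQuality} leaves P3 open — so {Motivation} is the unique smallest valid adjustment set.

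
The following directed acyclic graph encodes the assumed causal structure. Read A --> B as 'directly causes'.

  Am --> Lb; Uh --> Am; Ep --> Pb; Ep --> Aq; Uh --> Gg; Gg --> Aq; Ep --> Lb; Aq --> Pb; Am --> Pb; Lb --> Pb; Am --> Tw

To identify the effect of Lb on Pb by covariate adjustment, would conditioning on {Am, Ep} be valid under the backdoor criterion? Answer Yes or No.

Yes

Backdoor paths from Lb to Pb (paths whose first edge points into Lb):
  P1: Lb <- Ep -> Aq <- Gg <- Uh -> Am -> Pb
  P2: Lb <- Ep -> Aq -> Pb
  P3: Lb <- Ep -> Pb
  P4: Lb <- Am <- Uh -> Gg -> Aq <- Ep -> Pb
  P5: Lb <- Am <- Uh -> Gg -> Aq -> Pb
  P6: Lb <- Am -> Pb
Condition 1 (no descendant of Lb in the set): holds — descendants of Lb are {Pb}; none are in {Am, Ep}.
Condition 2 (every backdoor path blocked by {Am, Ep}):
  P1: blocked at fork node Ep ∈ conditioning set.
  P2: blocked at fork node Ep ∈ conditioning set.
  P3: blocked at fork node Ep ∈ conditioning set.
  P4: blocked at chain node Am ∈ conditioning set.
  P5: blocked at chain node Am ∈ conditioning set.
  P6: blocked at fork node Am ∈ conditioning set.
{Am, Ep} satisfies the backdoor criterion.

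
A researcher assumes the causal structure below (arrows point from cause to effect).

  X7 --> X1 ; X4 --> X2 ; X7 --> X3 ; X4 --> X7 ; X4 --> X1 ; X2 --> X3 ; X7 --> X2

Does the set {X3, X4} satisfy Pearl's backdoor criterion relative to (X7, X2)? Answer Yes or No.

Backdoor paths from X7 to X2 (paths whose first edge points into X7):
  P1: X7 <- X4 -> X2
Condition 1 (no descendant of X7 in the set): FAILS — X3 is a descendant of X7.
Condition 2 (every backdoor path blocked by {X3, X4}):
  P1: blocked at fork node X4 ∈ conditioning set.
{X3, X4} does not satisfy the backdoor criterion.

No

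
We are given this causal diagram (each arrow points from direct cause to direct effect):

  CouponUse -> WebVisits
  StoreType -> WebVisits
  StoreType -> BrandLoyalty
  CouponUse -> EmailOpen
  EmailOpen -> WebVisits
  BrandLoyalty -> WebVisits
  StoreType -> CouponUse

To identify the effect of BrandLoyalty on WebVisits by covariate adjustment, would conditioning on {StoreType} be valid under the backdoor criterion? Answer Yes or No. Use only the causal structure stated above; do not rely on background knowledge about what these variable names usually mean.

Yes

Backdoor paths from BrandLoyalty to WebVisits (paths whose first edge points into BrandLoyalty):
  P1: BrandLoyalty <- StoreType -> CouponUse -> EmailOpen -> WebVisits
  P2: BrandLoyalty <- StoreType -> CouponUse -> WebVisits
  P3: BrandLoyalty <- StoreType -> WebVisits
Condition 1 (no descendant of BrandLoyalty in the set): holds — descendants of BrandLoyalty are {WebVisits}; none are in {StoreType}.
Condition 2 (every backdoor path blocked by {StoreType}):
  P1: blocked at fork node StoreType ∈ conditioning set.
  P2: blocked at fork node StoreType ∈ conditioning set.
  P3: blocked at fork node StoreType ∈ conditioning set.
{StoreType} satisfies the backdoor criterion.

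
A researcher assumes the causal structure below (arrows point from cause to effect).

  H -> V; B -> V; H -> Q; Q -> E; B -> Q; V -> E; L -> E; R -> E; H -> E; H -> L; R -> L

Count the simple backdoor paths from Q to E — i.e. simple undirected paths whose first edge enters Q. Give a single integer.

A backdoor path from Q to E is any simple undirected path whose first edge points into Q (i.e. leaves Q via a parent).
Parents of Q: {B, H}.
Enumerating:
  P1: Q <- B -> V <- H -> L <- R -> E
  P2: Q <- B -> V <- H -> L -> E
  P3: Q <- B -> V <- H -> E
  P4: Q <- B -> V -> E
  P5: Q <- H -> V -> E
  P6: Q <- H -> L <- R -> E
  P7: Q <- H -> L -> E
  P8: Q <- H -> E
That exhausts the simple backdoor paths. Count: 8.

8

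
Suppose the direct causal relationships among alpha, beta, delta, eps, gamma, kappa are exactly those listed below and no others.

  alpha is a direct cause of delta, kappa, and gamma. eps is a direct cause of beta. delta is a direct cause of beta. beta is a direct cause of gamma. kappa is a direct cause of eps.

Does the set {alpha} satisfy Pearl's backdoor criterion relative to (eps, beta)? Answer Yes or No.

Yes

Backdoor paths from eps to beta (paths whose first edge points into eps):
  P1: eps <- kappa <- alpha -> delta -> beta
  P2: eps <- kappa <- alpha -> gamma <- beta
Condition 1 (no descendant of eps in the set): holds — descendants of eps are {beta, gamma}; none are in {alpha}.
Condition 2 (every backdoor path blocked by {alpha}):
  P1: blocked at fork node alpha ∈ conditioning set.
  P2: blocked at fork node alpha ∈ conditioning set.
{alpha} satisfies the backdoor criterion.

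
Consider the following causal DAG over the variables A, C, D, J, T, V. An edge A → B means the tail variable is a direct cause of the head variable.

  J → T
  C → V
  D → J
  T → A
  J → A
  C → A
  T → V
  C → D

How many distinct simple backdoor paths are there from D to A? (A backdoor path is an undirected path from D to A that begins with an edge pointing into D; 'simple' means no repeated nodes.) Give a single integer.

3

A backdoor path from D to A is any simple undirected path whose first edge points into D (i.e. leaves D via a parent).
Parents of D: {C}.
Enumerating:
  P1: D <- C -> V <- T <- J -> A
  P2: D <- C -> V <- T -> A
  P3: D <- C -> A
That exhausts the simple backdoor paths. Count: 3.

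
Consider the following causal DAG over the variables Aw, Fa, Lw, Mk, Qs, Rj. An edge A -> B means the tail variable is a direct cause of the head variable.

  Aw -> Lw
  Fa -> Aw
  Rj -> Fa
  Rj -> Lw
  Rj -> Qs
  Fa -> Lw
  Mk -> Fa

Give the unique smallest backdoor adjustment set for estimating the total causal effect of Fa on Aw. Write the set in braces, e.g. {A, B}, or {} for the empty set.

{}

Variables eligible for adjustment (non-descendants of Fa, excluding Fa and Aw): {Mk, Qs, Rj}.
Backdoor paths from Fa to Aw:
  P1: Fa <- Rj -> Lw <- Aw
Each backdoor path contains an unconditioned collider, so every path is already blocked with the empty conditioning set:
  P1: blocked at collider Lw (neither it nor any descendant is in the conditioning set).
The empty set is therefore the unique smallest valid set.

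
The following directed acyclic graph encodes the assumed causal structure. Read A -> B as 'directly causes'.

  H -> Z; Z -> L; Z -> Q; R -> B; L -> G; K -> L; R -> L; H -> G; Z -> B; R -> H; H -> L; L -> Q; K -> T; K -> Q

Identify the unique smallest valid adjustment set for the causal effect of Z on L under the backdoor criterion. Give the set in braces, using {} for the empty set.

{H}

Variables eligible for adjustment (non-descendants of Z, excluding Z and L): {H, K, R, T}.
Backdoor paths from Z to L:
  P1: Z <- H <- R -> L
  P2: Z <- H -> L
  P3: Z <- H -> G <- L
The empty set is not sufficient: P1 (Z <- H <- R -> L) has no collider blocking it and no conditioned non-collider, so it is open.
Try {H}:
  P1: blocked at chain node H ∈ conditioning set.
  P2: blocked at fork node H ∈ conditioning set.
  P3: blocked at fork node H ∈ conditioning set.
{H} contains no descendant of Z and blocks every backdoor path.
No other singleton works — e.g. {R} leaves P2 open — so {H} is the unique smallest valid adjustment set.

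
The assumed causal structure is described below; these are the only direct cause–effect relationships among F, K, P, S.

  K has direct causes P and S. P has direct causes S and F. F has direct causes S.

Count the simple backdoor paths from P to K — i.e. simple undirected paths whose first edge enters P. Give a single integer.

A backdoor path from P to K is any simple undirected path whose first edge points into P (i.e. leaves P via a parent).
Parents of P: {F, S}.
Enumerating:
  P1: P <- S -> K
  P2: P <- F <- S -> K
That exhausts the simple backdoor paths. Count: 2.

2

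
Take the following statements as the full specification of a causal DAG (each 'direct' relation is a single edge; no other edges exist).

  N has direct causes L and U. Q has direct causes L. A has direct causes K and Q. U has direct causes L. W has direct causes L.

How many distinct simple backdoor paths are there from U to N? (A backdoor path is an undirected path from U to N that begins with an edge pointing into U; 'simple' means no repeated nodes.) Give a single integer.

1

A backdoor path from U to N is any simple undirected path whose first edge points into U (i.e. leaves U via a parent).
Parents of U: {L}.
Enumerating:
  P1: U <- L -> N
That exhausts the simple backdoor paths. Count: 1.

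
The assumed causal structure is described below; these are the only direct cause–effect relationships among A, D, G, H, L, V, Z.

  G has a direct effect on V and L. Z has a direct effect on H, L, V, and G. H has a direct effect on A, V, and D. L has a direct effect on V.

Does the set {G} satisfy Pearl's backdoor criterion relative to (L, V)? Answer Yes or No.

Backdoor paths from L to V (paths whose first edge points into L):
  P1: L <- Z -> H -> V
  P2: L <- Z -> G -> V
  P3: L <- Z -> V
  P4: L <- G <- Z -> H -> V
  P5: L <- G <- Z -> V
  P6: L <- G -> V
Condition 1 (no descendant of L in the set): holds — descendants of L are {V}; none are in {G}.
Condition 2 (every backdoor path blocked by {G}):
  P1: open — no interior node is in the conditioning set.
  P2: blocked at chain node G ∈ conditioning set.
  P3: open — no interior node is in the conditioning set.
  P4: blocked at chain node G ∈ conditioning set.
  P5: blocked at chain node G ∈ conditioning set.
  P6: blocked at fork node G ∈ conditioning set.
{G} does not satisfy the backdoor criterion.

No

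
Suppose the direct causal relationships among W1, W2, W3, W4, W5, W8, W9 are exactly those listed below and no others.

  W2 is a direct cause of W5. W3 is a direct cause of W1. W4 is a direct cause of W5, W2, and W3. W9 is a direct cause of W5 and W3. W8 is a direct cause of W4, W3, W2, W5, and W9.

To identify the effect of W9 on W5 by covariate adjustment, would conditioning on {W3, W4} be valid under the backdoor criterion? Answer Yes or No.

No

Backdoor paths from W9 to W5 (paths whose first edge points into W9):
  P1: W9 <- W8 -> W4 -> W2 -> W5
  P2: W9 <- W8 -> W4 -> W5
  P3: W9 <- W8 -> W3 <- W4 -> W2 -> W5
  P4: W9 <- W8 -> W3 <- W4 -> W5
  P5: W9 <- W8 -> W2 <- W4 -> W5
  P6: W9 <- W8 -> W2 -> W5
  P7: W9 <- W8 -> W5
Condition 1 (no descendant of W9 in the set): FAILS — W3 is a descendant of W9.
Condition 2 (every backdoor path blocked by {W3, W4}):
  P1: blocked at chain node W4 ∈ conditioning set.
  P2: blocked at chain node W4 ∈ conditioning set.
  P3: blocked at fork node W4 ∈ conditioning set.
  P4: blocked at fork node W4 ∈ conditioning set.
  P5: blocked at collider W2 (neither it nor any descendant is in the conditioning set).
  P6: open — no interior node is in the conditioning set.
  P7: open — no interior node is in the conditioning set.
{W3, W4} does not satisfy the backdoor criterion.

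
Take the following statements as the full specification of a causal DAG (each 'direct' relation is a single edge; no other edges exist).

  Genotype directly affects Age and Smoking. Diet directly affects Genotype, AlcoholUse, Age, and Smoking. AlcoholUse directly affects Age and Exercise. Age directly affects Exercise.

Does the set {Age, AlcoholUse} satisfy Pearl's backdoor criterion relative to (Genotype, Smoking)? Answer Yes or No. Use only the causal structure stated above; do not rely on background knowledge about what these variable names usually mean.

No

Backdoor paths from Genotype to Smoking (paths whose first edge points into Genotype):
  P1: Genotype <- Diet -> Smoking
Condition 1 (no descendant of Genotype in the set): FAILS — Age is a descendant of Genotype.
Condition 2 (every backdoor path blocked by {Age, AlcoholUse}):
  P1: open — no interior node is in the conditioning set.
{Age, AlcoholUse} does not satisfy the backdoor criterion.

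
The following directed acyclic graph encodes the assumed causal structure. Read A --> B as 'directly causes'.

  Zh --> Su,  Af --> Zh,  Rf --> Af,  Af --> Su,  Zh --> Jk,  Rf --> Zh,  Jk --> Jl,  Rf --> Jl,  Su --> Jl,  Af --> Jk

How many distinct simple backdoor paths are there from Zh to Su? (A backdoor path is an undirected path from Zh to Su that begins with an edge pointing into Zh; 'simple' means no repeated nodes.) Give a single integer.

7

A backdoor path from Zh to Su is any simple undirected path whose first edge points into Zh (i.e. leaves Zh via a parent).
Parents of Zh: {Af, Rf}.
Enumerating:
  P1: Zh <- Rf -> Af -> Su
  P2: Zh <- Rf -> Af -> Jk -> Jl <- Su
  P3: Zh <- Rf -> Jl <- Su
  P4: Zh <- Rf -> Jl <- Jk <- Af -> Su
  P5: Zh <- Af <- Rf -> Jl <- Su
  P6: Zh <- Af -> Su
  P7: Zh <- Af -> Jk -> Jl <- Su
That exhausts the simple backdoor paths. Count: 7.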